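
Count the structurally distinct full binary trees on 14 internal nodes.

This is counted by the nth Catalan number C_n. Here n = 14.
C_n = C(2n,n)/(n+1), so C_{14} = C(28,14)/15 = 40116600/15.

Final answer: C_{14} = 2674440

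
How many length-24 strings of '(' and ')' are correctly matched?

This is a standard Catalan-number count: the answer is C_n. Here n = 12 (pairs).
C_n = (2n)!/(n!(n+1)!), so C_{12} = 24!/(12! x 13!) = C(24,12)/13 = 2704156/13.

Final answer: C_{12} = 208012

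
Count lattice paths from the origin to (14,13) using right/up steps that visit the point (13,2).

Paths (0,0)->(13,2): C(15,2) = 105.
Paths (13,2)->(14,13): C(12,11) = 12.
By multiplication principle: 105 x 12.

Final answer: 1260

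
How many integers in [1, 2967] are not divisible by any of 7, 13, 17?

|div by 7|=423, |div by 13|=228, |div by 17|=174.
|div by 7&13|=32, |div by 7&17|=24, |div by 13&17|=13, |div by all|=1.
By inclusion-exclusion, divisible by at least one: 423+228+174-32-24-13+1 = 757.
Not divisible by any: 2967 - 757.

Final answer: 2210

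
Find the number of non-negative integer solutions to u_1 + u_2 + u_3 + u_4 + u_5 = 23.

Stars and bars with 23 stars and 4 bars:
C(23+5-1, 5-1) = C(27,4).

Final answer: C(27,4) = 17550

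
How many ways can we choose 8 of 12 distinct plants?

C(12,8) = 12!/(8! x 4!).

Final answer: \binom{12}{8} = 495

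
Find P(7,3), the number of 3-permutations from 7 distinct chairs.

P(7,3) = 7!/(7-3)! = 7!/4!.

Final answer: P(7,3) = 210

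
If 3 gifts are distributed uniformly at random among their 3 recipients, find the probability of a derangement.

D(n) = (n-1)(D(n-1) + D(n-2)), D(0)=1, D(1)=0.
Building up: D(2)=1, D(3)=2.
Total arrangements: 3! = 6.
Probability = D(3)/3! = 1/3.

Final answer: D(3)/3! = 2/6 = 0.333333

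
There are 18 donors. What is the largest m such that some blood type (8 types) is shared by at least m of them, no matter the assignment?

There are 8 possible values for blood type (8 types). With 18 donors and 8 categories, by pigeonhole: ceiling(18/8).

Final answer: 3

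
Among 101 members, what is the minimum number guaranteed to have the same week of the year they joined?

There are 52 possible values for week of the year they joined. With 101 members and 52 categories, by pigeonhole: ceiling(101/52).

Final answer: 2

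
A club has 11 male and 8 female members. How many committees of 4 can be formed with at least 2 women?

Sum over valid woman counts:
C(8,2)C(11,2) = 1540
C(8,3)C(11,1) = 616
C(8,4)C(11,0) = 70
Total: 1540 + 616 + 70.

Final answer: 2226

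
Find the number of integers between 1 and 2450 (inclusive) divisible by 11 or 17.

Multiples of 11: 222. Multiples of 17: 144. Of both (lcm=187): 13.
By inclusion-exclusion: 222 + 144 - 13.

Final answer: 353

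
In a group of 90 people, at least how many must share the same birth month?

There are 12 possible values for birth month. With 90 people and 12 categories, by pigeonhole: ceiling(90/12).

Final answer: 8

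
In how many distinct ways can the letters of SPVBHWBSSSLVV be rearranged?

Letters (B:2, H:1, L:1, P:1, S:4, V:3, W:1). Total letters: 13.
Permutations = 13!/(4! x 3! x 2!).

Final answer: 21621600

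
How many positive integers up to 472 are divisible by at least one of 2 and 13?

Multiples of 2: 236. Multiples of 13: 36. Of both (lcm=26): 18.
By inclusion-exclusion: 236 + 36 - 18.

Final answer: 254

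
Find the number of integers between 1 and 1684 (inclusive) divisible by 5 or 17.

Multiples of 5: 336. Multiples of 17: 99. Of both (lcm=85): 19.
By inclusion-exclusion: 336 + 99 - 19.

Final answer: 416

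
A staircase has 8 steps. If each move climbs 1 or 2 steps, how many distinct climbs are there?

Condition on the final move: it is a 1-step (f(n-1) ways to get there) or a 2-step (f(n-2) ways), so f(n) = f(n-1) + f(n-2), with f(1)=1, f(2)=2.
Iterating the recurrence: f(1)=1, f(2)=2, f(3)=3, f(4)=5, f(5)=8, f(6)=13, f(7)=21, f(8)=34.

Final answer: 34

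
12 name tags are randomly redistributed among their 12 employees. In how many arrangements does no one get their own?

D(n) = (n-1)(D(n-1) + D(n-2)), D(0)=1, D(1)=0.
D(2) = 1 x (0 + 1) = 1
D(3) = 2 x (1 + 0) = 2
D(4) = 3 x (2 + 1) = 9
D(5) = 4 x (9 + 2) = 44
D(6) = 5 x (44 + 9) = 265
D(7) = 6 x (265 + 44) = 1854
D(8) = 7 x (1854 + 265) = 14833
D(9) = 8 x (14833 + 1854) = 133496
D(10) = 9 x (133496 + 14833) = 1334961
D(11) = 10 x (1334961 + 133496) = 14684570
D(12) = 11 x (D(11) + D(10)) = 11 x (14684570 + 1334961)

Final answer: D(12) = 176214841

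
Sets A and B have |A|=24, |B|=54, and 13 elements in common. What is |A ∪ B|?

|A union B| = |A| + |B| - |A intersect B| = 24 + 54 - 13.

Final answer: 65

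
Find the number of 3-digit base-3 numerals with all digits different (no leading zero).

First digit: 2 (nonzero). Second: 2 (not first). Third: 1, etc.
Total: 2 x 2 x 1.

Final answer: 4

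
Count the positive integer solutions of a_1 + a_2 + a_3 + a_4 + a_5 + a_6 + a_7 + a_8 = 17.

Substitute a'_i = a_i - 1 (so a'_i >= 0). Then sum a'_i = 17 - 8 = 9.
Stars and bars: C(9+8-1, 8-1) = C(16,7).

Final answer: C(16,7) = 11440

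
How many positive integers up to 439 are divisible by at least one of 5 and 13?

Multiples of 5: 87. Multiples of 13: 33. Of both (lcm=65): 6.
By inclusion-exclusion: 87 + 33 - 6.

Final answer: 114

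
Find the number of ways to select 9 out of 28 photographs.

C(28,9) = 28!/(9! x 19!).

Final answer: \binom{28}{9} = 6906900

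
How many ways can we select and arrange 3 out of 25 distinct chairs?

P(25,3) = 25!/(25-3)! = 25!/22!.

Final answer: P(25,3) = 13800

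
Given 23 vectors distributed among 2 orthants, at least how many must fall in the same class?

By pigeonhole with 23 objects and 2 categories: ceiling(23/2).

Final answer: 12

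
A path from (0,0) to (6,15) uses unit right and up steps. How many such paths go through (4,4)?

Paths (0,0)->(4,4): C(8,4) = 70.
Paths (4,4)->(6,15): C(13,11) = 78.
By multiplication principle: 70 x 78.

Final answer: 5460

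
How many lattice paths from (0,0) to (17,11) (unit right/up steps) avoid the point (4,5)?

Total paths to (17,11): C(28,11) = 21474180.
Paths through (4,5): C(9,5) x C(19,6) = 3418632.
Avoiding (4,5): 21474180 - 3418632.

Final answer: 18055548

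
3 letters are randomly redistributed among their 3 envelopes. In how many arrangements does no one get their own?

Use the recurrence D(n) = (n-1)(D(n-1) + D(n-2)) with D(0)=1, D(1)=0.
D(2) = 1 x (0 + 1) = 1
D(3) = 2 x (D(2) + D(1)) = 2 x (1 + 0)

Final answer: D(3) = 2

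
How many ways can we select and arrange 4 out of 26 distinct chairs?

P(26,4) = 26!/(26-4)! = 26!/22!.

Final answer: P(26,4) = 358800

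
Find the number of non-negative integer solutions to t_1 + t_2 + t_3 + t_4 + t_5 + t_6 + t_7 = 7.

Stars and bars with 7 stars and 6 bars:
C(7+7-1, 7-1) = C(13,6).

Final answer: C(13,6) = 1716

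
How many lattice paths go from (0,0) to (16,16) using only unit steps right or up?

Each path has 16 right steps and 16 up steps in some order (32 steps total).
Choose which 16 of the 32 steps are up: C(32,16).

Final answer: C(32,16) = 601080390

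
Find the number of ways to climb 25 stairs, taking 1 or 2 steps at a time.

Let f(n) count the ways. The last step is size 1 or 2, so f(n) = f(n-1) + f(n-2) with f(1)=1, f(2)=2.
Building up term by term: f(1)=1, f(2)=2, f(3)=3, f(4)=5, f(5)=8, f(6)=13, f(7)=21, f(8)=34, f(9)=55, f(10)=89, f(11)=144, f(12)=233, f(13)=377, f(14)=610, f(15)=987, f(16)=1597, f(17)=2584, f(18)=4181, f(19)=6765, f(20)=10946, f(21)=17711, f(22)=28657, f(23)=46368, f(24)=75025, f(25)=121393.

Final answer: 121393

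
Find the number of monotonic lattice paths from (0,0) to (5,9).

Each path has 5 right steps and 9 up steps in some order (14 steps total).
Choose which 9 of the 14 steps are up: C(14,9).

Final answer: C(14,9) = 2002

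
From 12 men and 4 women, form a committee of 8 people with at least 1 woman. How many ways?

Sum over valid woman counts:
C(4,1)C(12,7) = 3168
C(4,2)C(12,6) = 5544
C(4,3)C(12,5) = 3168
C(4,4)C(12,4) = 495
Total: 3168 + 5544 + 3168 + 495.

Final answer: 12375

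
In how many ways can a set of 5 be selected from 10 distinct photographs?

C(10,5) = 10!/(5! x (10-5)!).

Final answer: C(10,5) = 252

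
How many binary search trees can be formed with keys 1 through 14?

The structures are counted by the Catalan number C_n. Here n = 14.
C_n = (2n)!/(n!(n+1)!), so C_{14} = 28!/(14! x 15!) = C(28,14)/15 = 40116600/15.

Final answer: C_{14} = 2674440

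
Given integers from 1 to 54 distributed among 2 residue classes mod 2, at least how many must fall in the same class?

By pigeonhole with 54 objects and 2 categories: ceiling(54/2).

Final answer: 27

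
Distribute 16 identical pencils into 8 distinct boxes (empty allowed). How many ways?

Stars and bars: C(n+k-1, k-1) = C(23,7).

Final answer: C(23,7) = 245157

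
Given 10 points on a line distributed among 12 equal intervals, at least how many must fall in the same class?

By pigeonhole with 10 objects and 12 categories: ceiling(10/12).

Final answer: 1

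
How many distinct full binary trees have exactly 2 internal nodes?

This is counted by the nth Catalan number C_n. Here n = 2.
Using C_0 = 1 and C_(k+1) = C_k x 2(2k+1)/(k+2), build up term by term: C_1=1, C_2=2.

Final answer: C_{2} = 2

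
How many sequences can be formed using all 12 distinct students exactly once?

The number of ways to arrange 12 distinct objects is 12!.

Final answer: 12! = 479001600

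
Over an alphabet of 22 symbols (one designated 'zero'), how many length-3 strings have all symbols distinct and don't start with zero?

The leading digit has 21 choices (anything but zero); the next has 21 (anything but the first), then 20, and so on, one fewer each time.
Total: 21 x 21 x 20.

Final answer: 8820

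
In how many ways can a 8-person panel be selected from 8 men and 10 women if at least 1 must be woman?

Sum over valid woman counts:
C(10,1)C(8,7) = 80
C(10,2)C(8,6) = 1260
C(10,3)C(8,5) = 6720
C(10,4)C(8,4) = 14700
C(10,5)C(8,3) = 14112
C(10,6)C(8,2) = 5880
C(10,7)C(8,1) = 960
C(10,8)C(8,0) = 45
Total: 80 + 1260 + 6720 + 14700 + 14112 + 5880 + 960 + 45.

Final answer: 43757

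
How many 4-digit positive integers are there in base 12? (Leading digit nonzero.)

These are the integers in [12^3, 12^4), so the count is 12^4 - 12^3 = 11 x 12^3.

Final answer: 19008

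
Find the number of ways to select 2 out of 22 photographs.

C(22,2) = 22!/(2! x (22-2)!).

Final answer: C(22,2) = 231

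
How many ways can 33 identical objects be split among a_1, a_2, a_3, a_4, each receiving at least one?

Substitute a'_i = a_i - 1 (so a'_i >= 0). Then sum a'_i = 33 - 4 = 29.
Stars and bars: C(29+4-1, 4-1) = C(32,3).

Final answer: C(32,3) = 4960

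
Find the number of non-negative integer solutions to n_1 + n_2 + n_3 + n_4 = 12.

Stars and bars with 12 stars and 3 bars:
C(12+4-1, 4-1) = C(15,3).

Final answer: C(15,3) = 455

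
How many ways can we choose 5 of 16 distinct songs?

C(16,5) = 16!/(5! x (16-5)!).

Final answer: C(16,5) = 4368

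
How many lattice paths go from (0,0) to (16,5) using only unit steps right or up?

Each path has 16 right steps and 5 up steps in some order (21 steps total).
Choose which 5 of the 21 steps are up: C(21,5).

Final answer: C(21,5) = 20349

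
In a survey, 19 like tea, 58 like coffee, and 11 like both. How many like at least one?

|A union B| = |A| + |B| - |A intersect B| = 19 + 58 - 11.

Final answer: 66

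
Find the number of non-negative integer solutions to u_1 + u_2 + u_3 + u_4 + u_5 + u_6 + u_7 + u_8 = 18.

Stars and bars with 18 stars and 7 bars:
C(18+8-1, 8-1) = C(25,7).

Final answer: C(25,7) = 480700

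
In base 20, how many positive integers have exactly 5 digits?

These are the integers in [20^4, 20^5), so the count is 20^5 - 20^4 = 19 x 20^4.

Final answer: 3040000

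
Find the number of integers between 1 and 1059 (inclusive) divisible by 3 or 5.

Multiples of 3: 353. Multiples of 5: 211. Of both (lcm=15): 70.
By inclusion-exclusion: 353 + 211 - 70.

Final answer: 494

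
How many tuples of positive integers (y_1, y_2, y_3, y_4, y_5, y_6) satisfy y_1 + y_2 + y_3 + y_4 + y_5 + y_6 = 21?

Substitute y'_i = y_i - 1 (so y'_i >= 0). Then sum y'_i = 21 - 6 = 15.
Stars and bars: C(15+6-1, 6-1) = C(20,5).

Final answer: C(20,5) = 15504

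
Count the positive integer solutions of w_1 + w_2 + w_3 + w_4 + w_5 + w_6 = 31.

Substitute w'_i = w_i - 1 (so w'_i >= 0). Then sum w'_i = 31 - 6 = 25.
Stars and bars: C(25+6-1, 6-1) = C(30,5).

Final answer: C(30,5) = 142506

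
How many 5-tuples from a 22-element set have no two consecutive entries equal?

First character: 22 choices. Each subsequent: 21 choices (must differ from the previous one).
Total: 22 x 21^4.

Final answer: 22 x 21^{4} = 4278582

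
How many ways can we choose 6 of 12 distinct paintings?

C(12,6) = 12!/(6! x 6!).

Final answer: \binom{12}{6} = 924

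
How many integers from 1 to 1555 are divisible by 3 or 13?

Multiples of 3: 518. Multiples of 13: 119. Of both (lcm=39): 39.
By inclusion-exclusion: 518 + 119 - 39.

Final answer: 598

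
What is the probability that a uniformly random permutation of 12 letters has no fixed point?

Use the recurrence D(n) = (n-1)(D(n-1) + D(n-2)) with D(0)=1, D(1)=0.
Building up: D(2)=1, D(3)=2, D(4)=9, D(5)=44, D(6)=265, D(7)=1854, D(8)=14833, D(9)=133496, D(10)=1334961, D(11)=14684570, D(12)=176214841.
Total arrangements: 12! = 479001600.
Probability = D(12)/12! = 16019531/43545600.

Final answer: D(12)/12! = 176214841/479001600 = 0.367879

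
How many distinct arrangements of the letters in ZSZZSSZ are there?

Letters (S:3, Z:4). Total letters: 7.
Permutations = 7!/(4! x 3!).

Final answer: 35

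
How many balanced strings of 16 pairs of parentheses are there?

This is a standard Catalan-number count: the answer is C_n. Here n = 16 (pairs).
C_n = C(2n,n)/(n+1), so C_{16} = C(32,16)/17 = 601080390/17.

Final answer: C_{16} = 35357670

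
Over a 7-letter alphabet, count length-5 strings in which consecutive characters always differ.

First character: 7 choices. Each subsequent: 6 choices (must differ from the previous one).
Total: 7 x 6^4.

Final answer: 7 x 6^{4} = 9072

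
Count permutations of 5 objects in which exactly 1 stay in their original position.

Choose which 1 elements are fixed: C(5,1) = 5.
Derange the remaining 4 using D(j) = (j-1)(D(j-1) + D(j-2)), D(0)=1, D(1)=0: D(2)=1, D(3)=2, D(4)=9.
Total: 5 x 9.

Final answer: C(5,1) D(4) = 45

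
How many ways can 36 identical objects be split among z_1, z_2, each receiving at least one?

Substitute z'_i = z_i - 1 (so z'_i >= 0). Then sum z'_i = 36 - 2 = 34.
Stars and bars: C(34+2-1, 2-1) = C(35,1).

Final answer: C(35,1) = 35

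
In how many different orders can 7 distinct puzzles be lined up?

The number of ways to arrange 7 distinct objects is 7!.

Final answer: 7! = 5040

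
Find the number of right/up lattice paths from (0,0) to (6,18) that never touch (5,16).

Total paths to (6,18): C(24,18) = 134596.
Paths through (5,16): C(21,16) x C(3,2) = 61047.
Avoiding (5,16): 134596 - 61047.

Final answer: 73549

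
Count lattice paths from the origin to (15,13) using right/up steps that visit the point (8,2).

Paths (0,0)->(8,2): C(10,2) = 45.
Paths (8,2)->(15,13): C(18,11) = 31824.
By multiplication principle: 45 x 31824.

Final answer: 1432080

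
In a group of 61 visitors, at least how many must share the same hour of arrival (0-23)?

There are 24 possible values for hour of arrival (0-23). With 61 visitors and 24 categories, by pigeonhole: ceiling(61/24).

Final answer: 3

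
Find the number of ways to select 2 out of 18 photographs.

C(18,2) = 18!/(2! x (18-2)!).

Final answer: C(18,2) = 153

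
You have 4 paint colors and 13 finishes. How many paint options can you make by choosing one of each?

By the multiplication principle: 4 x 13.

Final answer: 52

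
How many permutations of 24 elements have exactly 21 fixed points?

Choose which 21 elements are fixed: C(24,21) = 2024.
Derange the remaining 3 using D(j) = (j-1)(D(j-1) + D(j-2)), D(0)=1, D(1)=0: D(2)=1, D(3)=2.
Total: 2024 x 2.

Final answer: C(24,21) D(3) = 4048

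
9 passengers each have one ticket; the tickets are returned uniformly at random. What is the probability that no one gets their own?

D(n) = (n-1)(D(n-1) + D(n-2)), D(0)=1, D(1)=0.
Building up: D(2)=1, D(3)=2, D(4)=9, D(5)=44, D(6)=265, D(7)=1854, D(8)=14833, D(9)=133496.
Total arrangements: 9! = 362880.
Probability = D(9)/9! = 16687/45360.

Final answer: D(9)/9! = 133496/362880 = 0.367879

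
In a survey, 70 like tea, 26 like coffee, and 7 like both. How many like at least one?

|A union B| = |A| + |B| - |A intersect B| = 70 + 26 - 7.

Final answer: 89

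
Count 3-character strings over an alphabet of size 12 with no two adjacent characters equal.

Let g(n) count such strings. g(1) = 12, and each valid string of length n-1 extends in 11 ways (any symbol but the last), so g(n) = 11 g(n-1).
Total: g(3) = 12 x 11^2.

Final answer: 12 x 11^{2} = 1452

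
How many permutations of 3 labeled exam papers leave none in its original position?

Derangements satisfy D(n) = (n-1)(D(n-1) + D(n-2)), starting from D(0)=1, D(1)=0.
D(2) = 1 x (0 + 1) = 1
D(3) = 2 x (D(2) + D(1)) = 2 x (1 + 0)

Final answer: D(3) = 2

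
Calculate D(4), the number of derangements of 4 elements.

Use the recurrence D(n) = (n-1)(D(n-1) + D(n-2)) with D(0)=1, D(1)=0.
D(2) = 1 x (0 + 1) = 1
D(3) = 2 x (1 + 0) = 2
D(4) = 3 x (D(3) + D(2)) = 3 x (2 + 1)

Final answer: D(4) = 9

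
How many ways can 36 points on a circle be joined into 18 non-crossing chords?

This is counted by the nth Catalan number C_n. Here n = 36/2 = 18.
Using C_0 = 1 and C_(k+1) = C_k x 2(2k+1)/(k+2), build up term by term: C_1=1, C_2=2, C_3=5, C_4=14, C_5=42, C_6=132, C_7=429, C_8=1430, C_9=4862, C_10=16796, C_11=58786, C_12=208012, C_13=742900, C_14=2674440, C_15=9694845, C_16=35357670, C_17=129644790, C_18=477638700.

Final answer: C_{18} = 477638700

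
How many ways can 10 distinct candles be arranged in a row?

The number of ways to arrange 10 distinct objects is 10!.

Final answer: 10! = 3628800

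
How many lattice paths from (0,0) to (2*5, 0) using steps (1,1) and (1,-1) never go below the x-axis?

Total monotonic paths to (5,5): C(10,5) = 252.
Reflecting each bad path at its first crossing gives a bijection with paths to (4,6): C(10,6) = 210.
Valid Dyck paths: 252 - 210.
(Equivalently, C_{5} = C(10,5)/6 = 252/6.)

Final answer: C_{5} = 42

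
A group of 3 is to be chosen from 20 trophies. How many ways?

C(20,3) = 20!/(3! x (20-3)!).

Final answer: C(20,3) = 1140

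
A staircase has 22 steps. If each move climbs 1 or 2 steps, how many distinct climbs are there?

Condition on the final move: it is a 1-step (f(n-1) ways to get there) or a 2-step (f(n-2) ways), so f(n) = f(n-1) + f(n-2), with f(1)=1, f(2)=2.
Iterating the recurrence: f(1)=1, f(2)=2, f(3)=3, f(4)=5, f(5)=8, f(6)=13, f(7)=21, f(8)=34, f(9)=55, f(10)=89, f(11)=144, f(12)=233, f(13)=377, f(14)=610, f(15)=987, f(16)=1597, f(17)=2584, f(18)=4181, f(19)=6765, f(20)=10946, f(21)=17711, f(22)=28657.

Final answer: 28657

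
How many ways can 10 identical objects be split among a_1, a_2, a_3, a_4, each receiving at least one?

Substitute a'_i = a_i - 1 (so a'_i >= 0). Then sum a'_i = 10 - 4 = 6.
Stars and bars: C(6+4-1, 4-1) = C(9,3).

Final answer: C(9,3) = 84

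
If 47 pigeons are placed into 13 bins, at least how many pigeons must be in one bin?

By the pigeonhole principle: ceiling(47/13).

Final answer: 4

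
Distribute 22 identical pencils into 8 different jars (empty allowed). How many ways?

Stars and bars: C(n+k-1, k-1) = C(29,7).

Final answer: C(29,7) = 1560780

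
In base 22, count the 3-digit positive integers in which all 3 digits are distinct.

The leading digit has 21 choices (anything but zero); the next has 21 (anything but the first), then 20, and so on, one fewer each time.
Total: 21 x 21 x 20.

Final answer: 8820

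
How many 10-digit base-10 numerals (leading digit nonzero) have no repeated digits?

The leading digit has 9 choices (anything but zero); the next has 9 (anything but the first), then 8, and so on, one fewer each time.
Total: 9 x 9 x 8 x 7 x 6 x 5 x 4 x 3 x 2 x 1.

Final answer: 3265920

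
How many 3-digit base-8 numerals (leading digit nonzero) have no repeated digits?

First digit: 7 (nonzero). Second: 7 (not first). Third: 6, etc.
Total: 7 x 7 x 6.

Final answer: 294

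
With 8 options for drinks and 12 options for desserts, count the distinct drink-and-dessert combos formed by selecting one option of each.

By the multiplication principle: 8 x 12.

Final answer: 96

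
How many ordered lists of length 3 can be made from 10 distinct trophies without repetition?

P(10,3) = 10!/(10-3)! = 10!/7!.

Final answer: P(10,3) = 720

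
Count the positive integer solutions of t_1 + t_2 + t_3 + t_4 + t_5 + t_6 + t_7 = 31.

Substitute t'_i = t_i - 1 (so t'_i >= 0). Then sum t'_i = 31 - 7 = 24.
Stars and bars: C(24+7-1, 7-1) = C(30,6).

Final answer: C(30,6) = 593775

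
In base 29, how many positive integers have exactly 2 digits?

In base 29, the leading digit has 28 choices (1..28); each of the remaining 1 digits has 29 choices.
Total: 28 x 29^1.

Final answer: 812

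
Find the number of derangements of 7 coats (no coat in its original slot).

Derangements satisfy D(n) = (n-1)(D(n-1) + D(n-2)), starting from D(0)=1, D(1)=0.
D(2) = 1 x (0 + 1) = 1
D(3) = 2 x (1 + 0) = 2
D(4) = 3 x (2 + 1) = 9
D(5) = 4 x (9 + 2) = 44
D(6) = 5 x (44 + 9) = 265
D(7) = 6 x (D(6) + D(5)) = 6 x (265 + 44)

Final answer: D(7) = 1854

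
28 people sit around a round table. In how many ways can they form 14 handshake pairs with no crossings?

The structures are counted by the Catalan number C_n. Here n = 28/2 = 14.
C_n = (2n)!/(n!(n+1)!), so C_{14} = 28!/(14! x 15!) = C(28,14)/15 = 40116600/15.

Final answer: C_{14} = 2674440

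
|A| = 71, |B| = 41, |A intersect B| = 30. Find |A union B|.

|A union B| = |A| + |B| - |A intersect B| = 71 + 41 - 30.

Final answer: 82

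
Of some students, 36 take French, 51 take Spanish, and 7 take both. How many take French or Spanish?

|A union B| = |A| + |B| - |A intersect B| = 36 + 51 - 7.

Final answer: 80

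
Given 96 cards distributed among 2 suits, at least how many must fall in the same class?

By pigeonhole with 96 objects and 2 categories: ceiling(96/2).

Final answer: 48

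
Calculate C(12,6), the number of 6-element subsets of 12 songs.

C(12,6) = 12!/(6! x (12-6)!).

Final answer: C(12,6) = 924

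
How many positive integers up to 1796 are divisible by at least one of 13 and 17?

Multiples of 13: 138. Multiples of 17: 105. Of both (lcm=221): 8.
By inclusion-exclusion: 138 + 105 - 8.

Final answer: 235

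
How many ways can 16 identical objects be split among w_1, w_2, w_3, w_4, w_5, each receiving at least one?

Substitute w'_i = w_i - 1 (so w'_i >= 0). Then sum w'_i = 16 - 5 = 11.
Stars and bars: C(11+5-1, 5-1) = C(15,4).

Final answer: C(15,4) = 1365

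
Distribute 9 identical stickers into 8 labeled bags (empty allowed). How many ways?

Stars and bars: C(n+k-1, k-1) = C(16,7).

Final answer: C(16,7) = 11440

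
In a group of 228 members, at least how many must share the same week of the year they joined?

There are 52 possible values for week of the year they joined. With 228 members and 52 categories, by pigeonhole: ceiling(228/52).

Final answer: 5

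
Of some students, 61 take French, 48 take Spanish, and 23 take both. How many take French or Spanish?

|A union B| = |A| + |B| - |A intersect B| = 61 + 48 - 23.

Final answer: 86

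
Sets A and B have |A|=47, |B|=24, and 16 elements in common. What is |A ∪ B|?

|A union B| = |A| + |B| - |A intersect B| = 47 + 24 - 16.

Final answer: 55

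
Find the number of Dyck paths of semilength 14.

Total monotonic paths to (14,14): C(28,14) = 40116600.
Paths that cross above y=x (reflection bijection): C(28,15) = 37442160.
Valid Dyck paths: 40116600 - 37442160.
(This is the Catalan number C_{14}.)

Final answer: C_{14} = 2674440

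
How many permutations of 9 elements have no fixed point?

D(n) = (n-1)(D(n-1) + D(n-2)), D(0)=1, D(1)=0.
D(2) = 1 x (0 + 1) = 1
D(3) = 2 x (1 + 0) = 2
D(4) = 3 x (2 + 1) = 9
D(5) = 4 x (9 + 2) = 44
D(6) = 5 x (44 + 9) = 265
D(7) = 6 x (265 + 44) = 1854
D(8) = 7 x (1854 + 265) = 14833
D(9) = 8 x (D(8) + D(7)) = 8 x (14833 + 1854)

Final answer: D(9) = 133496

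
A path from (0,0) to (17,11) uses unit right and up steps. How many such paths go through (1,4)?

Paths (0,0)->(1,4): C(5,4) = 5.
Paths (1,4)->(17,11): C(23,7) = 245157.
By multiplication principle: 5 x 245157.

Final answer: 1225785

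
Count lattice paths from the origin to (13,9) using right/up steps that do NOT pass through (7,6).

Total paths to (13,9): C(22,9) = 497420.
Paths through (7,6): C(13,6) x C(9,3) = 144144.
Avoiding (7,6): 497420 - 144144.

Final answer: 353276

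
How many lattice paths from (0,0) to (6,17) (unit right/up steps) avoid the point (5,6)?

Total paths to (6,17): C(23,17) = 100947.
Paths through (5,6): C(11,6) x C(12,11) = 5544.
Avoiding (5,6): 100947 - 5544.

Final answer: 95403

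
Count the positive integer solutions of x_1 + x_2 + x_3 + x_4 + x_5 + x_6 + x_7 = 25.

Substitute x'_i = x_i - 1 (so x'_i >= 0). Then sum x'_i = 25 - 7 = 18.
Stars and bars: C(18+7-1, 7-1) = C(24,6).

Final answer: C(24,6) = 134596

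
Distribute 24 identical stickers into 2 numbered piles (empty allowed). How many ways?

Stars and bars: C(n+k-1, k-1) = C(25,1).

Final answer: C(25,1) = 25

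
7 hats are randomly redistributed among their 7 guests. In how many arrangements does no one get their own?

D(n) = (n-1)(D(n-1) + D(n-2)), D(0)=1, D(1)=0.
D(2) = 1 x (0 + 1) = 1
D(3) = 2 x (1 + 0) = 2
D(4) = 3 x (2 + 1) = 9
D(5) = 4 x (9 + 2) = 44
D(6) = 5 x (44 + 9) = 265
D(7) = 6 x (D(6) + D(5)) = 6 x (265 + 44)

Final answer: D(7) = 1854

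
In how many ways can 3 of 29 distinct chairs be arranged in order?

P(29,3) = 29!/(29-3)! = 29!/26!.

Final answer: P(29,3) = 21924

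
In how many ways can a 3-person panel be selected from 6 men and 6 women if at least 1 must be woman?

Sum over valid woman counts:
C(6,1)C(6,2) = 90
C(6,2)C(6,1) = 90
C(6,3)C(6,0) = 20
Total: 90 + 90 + 20.

Final answer: 200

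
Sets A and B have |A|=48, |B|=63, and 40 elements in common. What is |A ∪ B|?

|A union B| = |A| + |B| - |A intersect B| = 48 + 63 - 40.

Final answer: 71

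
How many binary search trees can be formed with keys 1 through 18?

The structures are counted by the Catalan number C_n. Here n = 18.
C_n = C(2n,n)/(n+1), so C_{18} = C(36,18)/19 = 9075135300/19.

Final answer: C_{18} = 477638700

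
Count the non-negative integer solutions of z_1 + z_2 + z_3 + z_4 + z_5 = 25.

Stars and bars with 25 stars and 4 bars:
C(25+5-1, 5-1) = C(29,4).

Final answer: C(29,4) = 23751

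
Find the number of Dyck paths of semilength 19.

Total monotonic paths to (19,19): C(38,19) = 35345263800.
Reflecting each bad path at its first crossing gives a bijection with paths to (18,20): C(38,20) = 33578000610.
Valid Dyck paths: 35345263800 - 33578000610.
(Check: C(38,19) - C(38,20) = C(38,19)/20, the Catalan number C_{19}.)

Final answer: C_{19} = 1767263190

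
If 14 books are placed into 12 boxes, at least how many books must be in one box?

By the pigeonhole principle: ceiling(14/12).

Final answer: 2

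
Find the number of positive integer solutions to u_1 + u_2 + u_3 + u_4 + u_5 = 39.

Substitute u'_i = u_i - 1 (so u'_i >= 0). Then sum u'_i = 39 - 5 = 34.
Stars and bars: C(34+5-1, 5-1) = C(38,4).

Final answer: C(38,4) = 73815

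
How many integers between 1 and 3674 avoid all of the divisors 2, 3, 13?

|div by 2|=1837, |div by 3|=1224, |div by 13|=282.
|div by 2&3|=612, |div by 2&13|=141, |div by 3&13|=94, |div by all|=47.
By inclusion-exclusion, divisible by at least one: 1837+1224+282-612-141-94+47 = 2543.
Not divisible by any: 3674 - 2543.

Final answer: 1131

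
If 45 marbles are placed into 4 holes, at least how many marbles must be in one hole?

By the pigeonhole principle: ceiling(45/4).

Final answer: 12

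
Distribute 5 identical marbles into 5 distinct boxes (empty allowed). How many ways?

Stars and bars: C(n+k-1, k-1) = C(9,4).

Final answer: C(9,4) = 126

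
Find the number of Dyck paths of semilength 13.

Total monotonic paths to (13,13): C(26,13) = 10400600.
Reflecting each bad path at its first crossing gives a bijection with paths to (12,14): C(26,14) = 9657700.
Valid Dyck paths: 10400600 - 9657700.
(Check: C(26,13) - C(26,14) = C(26,13)/14, the Catalan number C_{13}.)

Final answer: C_{13} = 742900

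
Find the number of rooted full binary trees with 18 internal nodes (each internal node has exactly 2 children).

This is counted by the nth Catalan number C_n. Here n = 18.
C_n = (2n)!/(n!(n+1)!), so C_{18} = 36!/(18! x 19!) = C(36,18)/19 = 9075135300/19.

Final answer: C_{18} = 477638700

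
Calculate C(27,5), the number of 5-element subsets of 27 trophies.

C(27,5) = 27!/(5! x 22!).

Final answer: \binom{27}{5} = 80730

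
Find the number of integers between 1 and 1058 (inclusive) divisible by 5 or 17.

Multiples of 5: 211. Multiples of 17: 62. Of both (lcm=85): 12.
By inclusion-exclusion: 211 + 62 - 12.

Final answer: 261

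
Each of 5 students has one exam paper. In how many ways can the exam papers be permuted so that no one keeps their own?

Use the recurrence D(n) = (n-1)(D(n-1) + D(n-2)) with D(0)=1, D(1)=0.
D(2) = 1 x (0 + 1) = 1
D(3) = 2 x (1 + 0) = 2
D(4) = 3 x (2 + 1) = 9
D(5) = 4 x (D(4) + D(3)) = 4 x (9 + 2)

Final answer: D(5) = 44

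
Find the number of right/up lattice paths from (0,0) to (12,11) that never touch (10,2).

Total paths to (12,11): C(23,11) = 1352078.
Paths through (10,2): C(12,2) x C(11,9) = 3630.
Avoiding (10,2): 1352078 - 3630.

Final answer: 1348448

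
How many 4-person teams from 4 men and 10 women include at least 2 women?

Sum over valid woman counts:
C(10,2)C(4,2) = 270
C(10,3)C(4,1) = 480
C(10,4)C(4,0) = 210
Total: 270 + 480 + 210.

Final answer: 960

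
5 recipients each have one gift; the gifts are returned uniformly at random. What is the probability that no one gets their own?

Derangements satisfy D(n) = (n-1)(D(n-1) + D(n-2)), starting from D(0)=1, D(1)=0.
Building up: D(2)=1, D(3)=2, D(4)=9, D(5)=44.
Total arrangements: 5! = 120.
Probability = D(5)/5! = 11/30.

Final answer: D(5)/5! = 44/120 = 0.366667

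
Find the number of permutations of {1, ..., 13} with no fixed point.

Use the recurrence D(n) = (n-1)(D(n-1) + D(n-2)) with D(0)=1, D(1)=0.
Building up: D(2)=1, D(3)=2, D(4)=9, D(5)=44, D(6)=265, D(7)=1854, D(8)=14833, D(9)=133496, D(10)=1334961, D(11)=14684570, D(12)=176214841.
D(13) = 12 x (D(12) + D(11)) = 12 x (176214841 + 14684570).

Final answer: D(13) = 2290792932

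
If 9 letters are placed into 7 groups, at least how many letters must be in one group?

By the pigeonhole principle: ceiling(9/7).

Final answer: 2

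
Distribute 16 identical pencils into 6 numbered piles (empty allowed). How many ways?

Stars and bars: C(n+k-1, k-1) = C(21,5).

Final answer: C(21,5) = 20349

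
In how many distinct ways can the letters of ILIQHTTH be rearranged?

Letters (H:2, I:2, L:1, Q:1, T:2). Total letters: 8.
Permutations = 8!/(2! x 2! x 2!).

Final answer: 5040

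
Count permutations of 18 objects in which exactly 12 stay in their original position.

Choose which 12 elements are fixed: C(18,12) = 18564.
Derange the remaining 6 using D(j) = (j-1)(D(j-1) + D(j-2)), D(0)=1, D(1)=0: D(2)=1, D(3)=2, D(4)=9, D(5)=44, D(6)=265.
Total: 18564 x 265.

Final answer: C(18,12) D(6) = 4919460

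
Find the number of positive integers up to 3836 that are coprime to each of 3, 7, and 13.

|div by 3|=1278, |div by 7|=548, |div by 13|=295.
|div by 3&7|=182, |div by 3&13|=98, |div by 7&13|=42, |div by all|=14.
By inclusion-exclusion, divisible by at least one: 1278+548+295-182-98-42+14 = 1813.
Not divisible by any: 3836 - 1813.

Final answer: 2023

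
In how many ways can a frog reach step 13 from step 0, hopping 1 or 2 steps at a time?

Let f(n) count the ways. The last step is size 1 or 2, so f(n) = f(n-1) + f(n-2) with f(1)=1, f(2)=2.
Building up term by term: f(1)=1, f(2)=2, f(3)=3, f(4)=5, f(5)=8, f(6)=13, f(7)=21, f(8)=34, f(9)=55, f(10)=89, f(11)=144, f(12)=233, f(13)=377.

Final answer: 377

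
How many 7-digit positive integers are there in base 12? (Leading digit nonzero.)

In base 12, the leading digit has 11 choices (1..11); each of the remaining 6 digits has 12 choices.
Total: 11 x 12^6.

Final answer: 32845824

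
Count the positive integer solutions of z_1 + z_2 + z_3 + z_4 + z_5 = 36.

Substitute z'_i = z_i - 1 (so z'_i >= 0). Then sum z'_i = 36 - 5 = 31.
Stars and bars: C(31+5-1, 5-1) = C(35,4).

Final answer: C(35,4) = 52360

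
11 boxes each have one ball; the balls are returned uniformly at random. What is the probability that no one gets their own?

Use the recurrence D(n) = (n-1)(D(n-1) + D(n-2)) with D(0)=1, D(1)=0.
Building up: D(2)=1, D(3)=2, D(4)=9, D(5)=44, D(6)=265, D(7)=1854, D(8)=14833, D(9)=133496, D(10)=1334961, D(11)=14684570.
Total arrangements: 11! = 39916800.
Probability = D(11)/11! = 1468457/3991680.

Final answer: D(11)/11! = 14684570/39916800 = 0.367879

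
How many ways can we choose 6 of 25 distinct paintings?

C(25,6) = 25!/(6! x (25-6)!).

Final answer: C(25,6) = 177100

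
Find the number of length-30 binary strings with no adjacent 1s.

A valid string ends in 0 (append to any length-(n-1) valid string) or in 01 (append to any length-(n-2) valid string), so a(n) = a(n-1) + a(n-2) with a(1)=2, a(2)=3.
Building up term by term: a(1)=2, a(2)=3, a(3)=5, a(4)=8, a(5)=13, a(6)=21, a(7)=34, a(8)=55, a(9)=89, a(10)=144, a(11)=233, a(12)=377, a(13)=610, a(14)=987, a(15)=1597, a(16)=2584, a(17)=4181, a(18)=6765, a(19)=10946, a(20)=17711, a(21)=28657, a(22)=46368, a(23)=75025, a(24)=121393, a(25)=196418, a(26)=317811, a(27)=514229, a(28)=832040, a(29)=1346269, a(30)=2178309.

Final answer: 2178309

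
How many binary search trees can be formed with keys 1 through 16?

The structures are counted by the Catalan number C_n. Here n = 16.
C_n = C(2n,n) - C(2n,n+1), so C_{16} = C(32,16) - C(32,17) = 601080390 - 565722720.

Final answer: C_{16} = 35357670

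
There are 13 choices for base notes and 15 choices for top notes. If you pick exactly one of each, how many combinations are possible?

By the multiplication principle: 13 x 15.

Final answer: 195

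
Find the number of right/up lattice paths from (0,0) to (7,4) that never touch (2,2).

Total paths to (7,4): C(11,4) = 330.
Paths through (2,2): C(4,2) x C(7,2) = 126.
Avoiding (2,2): 330 - 126.

Final answer: 204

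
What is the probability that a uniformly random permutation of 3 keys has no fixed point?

D(n) = (n-1)(D(n-1) + D(n-2)), D(0)=1, D(1)=0.
Building up: D(2)=1, D(3)=2.
Total arrangements: 3! = 6.
Probability = D(3)/3! = 1/3.

Final answer: D(3)/3! = 2/6 = 0.333333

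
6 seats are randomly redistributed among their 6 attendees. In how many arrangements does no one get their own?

Use the recurrence D(n) = (n-1)(D(n-1) + D(n-2)) with D(0)=1, D(1)=0.
D(2) = 1 x (0 + 1) = 1
D(3) = 2 x (1 + 0) = 2
D(4) = 3 x (2 + 1) = 9
D(5) = 4 x (9 + 2) = 44
D(6) = 5 x (D(5) + D(4)) = 5 x (44 + 9)

Final answer: D(6) = 265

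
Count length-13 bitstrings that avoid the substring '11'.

A valid string ends in 0 (append to any length-(n-1) valid string) or in 01 (append to any length-(n-2) valid string), so a(n) = a(n-1) + a(n-2) with a(1)=2, a(2)=3.
Building up term by term: a(1)=2, a(2)=3, a(3)=5, a(4)=8, a(5)=13, a(6)=21, a(7)=34, a(8)=55, a(9)=89, a(10)=144, a(11)=233, a(12)=377, a(13)=610.

Final answer: 610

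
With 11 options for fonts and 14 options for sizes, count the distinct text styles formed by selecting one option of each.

By the multiplication principle: 11 x 14.

Final answer: 154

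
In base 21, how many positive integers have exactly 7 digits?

In base 21, the leading digit has 20 choices (1..20); each of the remaining 6 digits has 21 choices.
Total: 20 x 21^6.

Final answer: 1715322420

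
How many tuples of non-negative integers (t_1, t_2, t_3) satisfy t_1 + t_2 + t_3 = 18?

Stars and bars with 18 stars and 2 bars:
C(18+3-1, 3-1) = C(20,2).

Final answer: C(20,2) = 190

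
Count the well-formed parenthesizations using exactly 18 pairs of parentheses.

The structures are counted by the Catalan number C_n. Here n = 18 (pairs).
C_n = C(2n,n)/(n+1), so C_{18} = C(36,18)/19 = 9075135300/19.

Final answer: C_{18} = 477638700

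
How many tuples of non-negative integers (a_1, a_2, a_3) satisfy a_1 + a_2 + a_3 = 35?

Stars and bars with 35 stars and 2 bars:
C(35+3-1, 3-1) = C(37,2).

Final answer: C(37,2) = 666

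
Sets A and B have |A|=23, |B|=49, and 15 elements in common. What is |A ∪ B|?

|A union B| = |A| + |B| - |A intersect B| = 23 + 49 - 15.

Final answer: 57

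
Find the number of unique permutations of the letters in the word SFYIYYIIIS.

Letters (F:1, I:4, S:2, Y:3). Total letters: 10.
Permutations = 10!/(4! x 3! x 2!).

Final answer: 12600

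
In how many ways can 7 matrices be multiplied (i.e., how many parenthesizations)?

This is counted by the nth Catalan number C_n. Here n = 7 - 1 = 6.
Using C_0 = 1 and C_(k+1) = C_k x 2(2k+1)/(k+2), build up term by term: C_1=1, C_2=2, C_3=5, C_4=14, C_5=42, C_6=132.

Final answer: C_{6} = 132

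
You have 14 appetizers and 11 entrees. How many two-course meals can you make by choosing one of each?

By the multiplication principle: 14 x 11.

Final answer: 154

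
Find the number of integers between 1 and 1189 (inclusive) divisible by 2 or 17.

Multiples of 2: 594. Multiples of 17: 69. Of both (lcm=34): 34.
By inclusion-exclusion: 594 + 69 - 34.

Final answer: 629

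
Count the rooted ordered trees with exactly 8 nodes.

This is counted by the nth Catalan number C_n. Here n = 8 - 1 = 7.
C_n = C(2n,n) - C(2n,n+1), so C_{7} = C(14,7) - C(14,8) = 3432 - 3003.

Final answer: C_{7} = 429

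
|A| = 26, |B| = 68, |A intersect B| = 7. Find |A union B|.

|A union B| = |A| + |B| - |A intersect B| = 26 + 68 - 7.

Final answer: 87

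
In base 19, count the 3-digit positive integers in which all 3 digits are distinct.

The leading digit has 18 choices (anything but zero); the next has 18 (anything but the first), then 17, and so on, one fewer each time.
Total: 18 x 18 x 17.

Final answer: 5508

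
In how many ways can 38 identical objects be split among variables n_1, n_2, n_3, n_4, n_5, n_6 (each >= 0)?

Stars and bars with 38 stars and 5 bars:
C(38+6-1, 6-1) = C(43,5).

Final answer: C(43,5) = 962598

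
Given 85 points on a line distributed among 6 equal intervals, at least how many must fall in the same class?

By pigeonhole with 85 objects and 6 categories: ceiling(85/6).

Final answer: 15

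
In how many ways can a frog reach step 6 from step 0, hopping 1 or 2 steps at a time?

Condition on the final move: it is a 1-step (f(n-1) ways to get there) or a 2-step (f(n-2) ways), so f(n) = f(n-1) + f(n-2), with f(1)=1, f(2)=2.
Computing successive values: f(1)=1, f(2)=2, f(3)=3, f(4)=5, f(5)=8, f(6)=13.

Final answer: 13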